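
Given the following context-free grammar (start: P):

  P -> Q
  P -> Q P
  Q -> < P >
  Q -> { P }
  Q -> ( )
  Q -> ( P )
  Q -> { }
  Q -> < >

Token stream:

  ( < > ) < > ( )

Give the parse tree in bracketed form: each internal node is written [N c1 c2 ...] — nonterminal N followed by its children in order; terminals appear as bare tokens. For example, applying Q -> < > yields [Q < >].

P
Q P
( P ) P
( Q ) P
( < > ) P
( < > ) Q P
( < > ) < > P
( < > ) < > Q
( < > ) < > ( )

[P [Q ( [P [Q < >]] )] [P [Q < >] [P [Q ( )]]]]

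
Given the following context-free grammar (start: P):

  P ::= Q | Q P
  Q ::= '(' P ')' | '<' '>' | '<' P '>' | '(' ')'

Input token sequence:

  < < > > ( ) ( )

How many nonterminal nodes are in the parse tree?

8

[P [Q < [P [Q < >]] >] [P [Q ( )] [P [Q ( )]]]]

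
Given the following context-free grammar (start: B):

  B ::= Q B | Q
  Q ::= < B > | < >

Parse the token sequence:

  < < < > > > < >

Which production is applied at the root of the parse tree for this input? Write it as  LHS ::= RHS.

[B [Q < [B [Q < [B [Q < >]] >]] >] [B [Q < >]]]

B ::= Q B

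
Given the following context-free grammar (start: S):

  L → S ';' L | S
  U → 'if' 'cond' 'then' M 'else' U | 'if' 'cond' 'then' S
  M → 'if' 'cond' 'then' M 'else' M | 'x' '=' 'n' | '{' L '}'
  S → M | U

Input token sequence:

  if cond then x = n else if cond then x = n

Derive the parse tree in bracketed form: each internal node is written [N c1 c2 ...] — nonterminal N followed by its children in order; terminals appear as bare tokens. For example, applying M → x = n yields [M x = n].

S
U
if cond then M else U
if cond then x = n else U
if cond then x = n else if cond then S
if cond then x = n else if cond then M
if cond then x = n else if cond then x = n

[S [U if cond then [M x = n] else [U if cond then [S [M x = n]]]]]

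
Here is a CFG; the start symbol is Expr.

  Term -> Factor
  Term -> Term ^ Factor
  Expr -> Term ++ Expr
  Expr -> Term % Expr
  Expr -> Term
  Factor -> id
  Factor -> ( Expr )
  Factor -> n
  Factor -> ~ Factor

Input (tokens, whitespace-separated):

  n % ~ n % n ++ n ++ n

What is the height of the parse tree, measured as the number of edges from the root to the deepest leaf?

7

[Expr [Term [Factor n]] % [Expr [Term [Factor ~ [Factor n]]] % [Expr [Term [Factor n]] ++ [Expr [Term [Factor n]] ++ [Expr [Term [Factor n]]]]]]]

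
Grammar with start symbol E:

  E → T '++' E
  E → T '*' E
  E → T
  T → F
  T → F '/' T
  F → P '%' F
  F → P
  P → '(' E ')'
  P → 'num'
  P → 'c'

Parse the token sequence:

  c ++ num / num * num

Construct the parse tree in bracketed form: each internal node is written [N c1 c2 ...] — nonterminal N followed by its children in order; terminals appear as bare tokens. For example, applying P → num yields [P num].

[E [T [F [P c]]] ++ [E [T [F [P num]] / [T [F [P num]]]] * [E [T [F [P num]]]]]]

E
T ++ E
F ++ E
P ++ E
c ++ E
c ++ T * E
c ++ F / T * E
c ++ P / T * E
c ++ num / T * E
c ++ num / F * E
c ++ num / P * E
c ++ num / num * E
c ++ num / num * T
c ++ num / num * F
c ++ num / num * P
c ++ num / num * num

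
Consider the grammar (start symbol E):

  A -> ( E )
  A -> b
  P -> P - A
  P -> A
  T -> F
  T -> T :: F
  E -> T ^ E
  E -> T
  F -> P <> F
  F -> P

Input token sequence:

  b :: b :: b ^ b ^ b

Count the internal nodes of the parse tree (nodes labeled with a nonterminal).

[E [T [T [T [F [P [A b]]]] :: [F [P [A b]]]] :: [F [P [A b]]]] ^ [E [T [F [P [A b]]]] ^ [E [T [F [P [A b]]]]]]]

23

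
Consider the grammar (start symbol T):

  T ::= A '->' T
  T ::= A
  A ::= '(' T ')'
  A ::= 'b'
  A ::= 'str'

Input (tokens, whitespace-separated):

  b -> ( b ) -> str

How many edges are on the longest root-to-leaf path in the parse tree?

5

[T [A b] -> [T [A ( [T [A b]] )] -> [T [A str]]]]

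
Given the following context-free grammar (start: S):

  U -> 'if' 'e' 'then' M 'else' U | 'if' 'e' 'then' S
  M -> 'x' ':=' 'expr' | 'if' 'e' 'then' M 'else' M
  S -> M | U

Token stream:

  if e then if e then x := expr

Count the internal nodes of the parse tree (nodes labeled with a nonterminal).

[S [U if e then [S [U if e then [S [M x := expr]]]]]]

6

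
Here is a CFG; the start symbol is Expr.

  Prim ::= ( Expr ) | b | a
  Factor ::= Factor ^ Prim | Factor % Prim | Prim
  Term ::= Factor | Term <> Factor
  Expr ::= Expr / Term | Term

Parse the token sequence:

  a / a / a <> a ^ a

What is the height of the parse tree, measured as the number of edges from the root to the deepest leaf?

[Expr [Expr [Expr [Term [Factor [Prim a]]]] / [Term [Factor [Prim a]]]] / [Term [Term [Factor [Prim a]]] <> [Factor [Factor [Prim a]] ^ [Prim a]]]]

6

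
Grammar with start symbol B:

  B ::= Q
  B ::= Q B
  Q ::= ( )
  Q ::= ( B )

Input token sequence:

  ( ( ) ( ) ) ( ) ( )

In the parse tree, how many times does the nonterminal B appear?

5

[B [Q ( [B [Q ( )] [B [Q ( )]]] )] [B [Q ( )] [B [Q ( )]]]]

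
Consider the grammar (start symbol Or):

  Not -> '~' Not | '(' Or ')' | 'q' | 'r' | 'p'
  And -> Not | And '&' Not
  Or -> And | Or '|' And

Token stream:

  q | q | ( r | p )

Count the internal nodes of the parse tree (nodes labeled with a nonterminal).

[Or [Or [Or [And [Not q]]] | [And [Not q]]] | [And [Not ( [Or [Or [And [Not r]]] | [And [Not p]]] )]]]

15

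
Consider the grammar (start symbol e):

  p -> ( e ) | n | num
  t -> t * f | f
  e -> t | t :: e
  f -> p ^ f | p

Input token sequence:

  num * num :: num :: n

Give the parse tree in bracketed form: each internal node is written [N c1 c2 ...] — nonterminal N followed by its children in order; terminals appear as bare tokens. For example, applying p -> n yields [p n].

[e [t [t [f [p num]]] * [f [p num]]] :: [e [t [f [p num]]] :: [e [t [f [p n]]]]]]

e
t :: e
t * f :: e
f * f :: e
p * f :: e
num * f :: e
num * p :: e
num * num :: e
num * num :: t :: e
num * num :: f :: e
num * num :: p :: e
num * num :: num :: e
num * num :: num :: t
num * num :: num :: f
num * num :: num :: p
num * num :: num :: n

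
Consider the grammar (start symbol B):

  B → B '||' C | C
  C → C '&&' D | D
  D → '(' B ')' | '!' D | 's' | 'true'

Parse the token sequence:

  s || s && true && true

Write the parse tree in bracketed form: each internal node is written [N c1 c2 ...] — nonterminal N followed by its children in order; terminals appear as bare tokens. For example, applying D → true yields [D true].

B
B || C
C || C
D || C
s || C
s || C && D
s || C && D && D
s || D && D && D
s || s && D && D
s || s && true && D
s || s && true && true

[B [B [C [D s]]] || [C [C [C [D s]] && [D true]] && [D true]]]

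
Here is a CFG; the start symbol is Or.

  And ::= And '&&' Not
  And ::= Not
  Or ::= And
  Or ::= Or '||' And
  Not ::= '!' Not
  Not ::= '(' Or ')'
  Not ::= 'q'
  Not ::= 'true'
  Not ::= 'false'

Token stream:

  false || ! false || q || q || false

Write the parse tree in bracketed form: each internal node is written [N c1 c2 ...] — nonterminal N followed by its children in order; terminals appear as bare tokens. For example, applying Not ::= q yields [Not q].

Or
Or || And
Or || And || And
Or || And || And || And
Or || And || And || And || And
And || And || And || And || And
Not || And || And || And || And
false || And || And || And || And
false || Not || And || And || And
false || ! Not || And || And || And
false || ! false || And || And || And
false || ! false || Not || And || And
false || ! false || q || And || And
false || ! false || q || Not || And
false || ! false || q || q || And
false || ! false || q || q || Not
false || ! false || q || q || false

[Or [Or [Or [Or [Or [And [Not false]]] || [And [Not ! [Not false]]]] || [And [Not q]]] || [And [Not q]]] || [And [Not false]]]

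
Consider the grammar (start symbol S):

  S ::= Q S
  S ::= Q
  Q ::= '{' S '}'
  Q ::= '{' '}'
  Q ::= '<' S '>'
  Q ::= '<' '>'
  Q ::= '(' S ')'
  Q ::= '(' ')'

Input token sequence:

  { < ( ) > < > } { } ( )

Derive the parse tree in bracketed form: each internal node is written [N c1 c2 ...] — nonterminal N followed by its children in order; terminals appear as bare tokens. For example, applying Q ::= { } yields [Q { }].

S
Q S
{ S } S
{ Q S } S
{ < S > S } S
{ < Q > S } S
{ < ( ) > S } S
{ < ( ) > Q } S
{ < ( ) > < > } S
{ < ( ) > < > } Q S
{ < ( ) > < > } { } S
{ < ( ) > < > } { } Q
{ < ( ) > < > } { } ( )

[S [Q { [S [Q < [S [Q ( )]] >] [S [Q < >]]] }] [S [Q { }] [S [Q ( )]]]]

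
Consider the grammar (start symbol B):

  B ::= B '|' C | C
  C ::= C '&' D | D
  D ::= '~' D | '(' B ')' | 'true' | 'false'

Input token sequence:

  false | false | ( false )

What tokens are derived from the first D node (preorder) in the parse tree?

false

[B [B [B [C [D false]]] | [C [D false]]] | [C [D ( [B [C [D false]]] )]]]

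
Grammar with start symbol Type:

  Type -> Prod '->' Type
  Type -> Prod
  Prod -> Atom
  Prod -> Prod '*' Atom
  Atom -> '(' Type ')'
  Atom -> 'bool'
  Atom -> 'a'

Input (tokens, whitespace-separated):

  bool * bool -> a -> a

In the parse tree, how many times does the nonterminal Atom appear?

[Type [Prod [Prod [Atom bool]] * [Atom bool]] -> [Type [Prod [Atom a]] -> [Type [Prod [Atom a]]]]]

4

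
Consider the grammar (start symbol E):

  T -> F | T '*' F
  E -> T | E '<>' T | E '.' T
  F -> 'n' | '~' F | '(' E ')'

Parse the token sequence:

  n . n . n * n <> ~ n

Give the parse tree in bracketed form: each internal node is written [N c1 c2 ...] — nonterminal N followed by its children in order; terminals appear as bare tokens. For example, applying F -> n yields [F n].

E
E <> T
E . T <> T
E . T . T <> T
T . T . T <> T
F . T . T <> T
n . T . T <> T
n . F . T <> T
n . n . T <> T
n . n . T * F <> T
n . n . F * F <> T
n . n . n * F <> T
n . n . n * n <> T
n . n . n * n <> F
n . n . n * n <> ~ F
n . n . n * n <> ~ n

[E [E [E [E [T [F n]]] . [T [F n]]] . [T [T [F n]] * [F n]]] <> [T [F ~ [F n]]]]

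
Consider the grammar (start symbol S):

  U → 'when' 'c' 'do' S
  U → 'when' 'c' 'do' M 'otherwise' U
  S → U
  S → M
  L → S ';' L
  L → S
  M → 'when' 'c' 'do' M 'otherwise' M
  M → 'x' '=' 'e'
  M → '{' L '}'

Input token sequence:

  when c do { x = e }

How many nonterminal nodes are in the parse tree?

[S [U when c do [S [M { [L [S [M x = e]]] }]]]]

7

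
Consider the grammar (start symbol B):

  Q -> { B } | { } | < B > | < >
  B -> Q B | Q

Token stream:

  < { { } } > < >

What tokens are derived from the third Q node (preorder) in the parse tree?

[B [Q < [B [Q { [B [Q { }]] }]] >] [B [Q < >]]]

{ }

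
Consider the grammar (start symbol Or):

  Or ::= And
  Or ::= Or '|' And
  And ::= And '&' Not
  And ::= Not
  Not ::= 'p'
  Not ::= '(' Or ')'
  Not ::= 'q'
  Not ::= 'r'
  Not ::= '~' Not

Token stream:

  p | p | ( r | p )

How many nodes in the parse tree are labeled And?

5

[Or [Or [Or [And [Not p]]] | [And [Not p]]] | [And [Not ( [Or [Or [And [Not r]]] | [And [Not p]]] )]]]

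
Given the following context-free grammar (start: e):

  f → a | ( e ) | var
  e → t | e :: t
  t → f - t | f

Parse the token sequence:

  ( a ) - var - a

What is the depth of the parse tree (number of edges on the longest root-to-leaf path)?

6

[e [t [f ( [e [t [f a]]] )] - [t [f var] - [t [f a]]]]]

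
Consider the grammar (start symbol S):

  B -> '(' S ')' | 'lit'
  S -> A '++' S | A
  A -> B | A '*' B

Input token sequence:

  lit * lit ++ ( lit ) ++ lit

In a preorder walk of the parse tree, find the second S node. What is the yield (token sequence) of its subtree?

[S [A [A [B lit]] * [B lit]] ++ [S [A [B ( [S [A [B lit]]] )]] ++ [S [A [B lit]]]]]

( lit ) ++ lit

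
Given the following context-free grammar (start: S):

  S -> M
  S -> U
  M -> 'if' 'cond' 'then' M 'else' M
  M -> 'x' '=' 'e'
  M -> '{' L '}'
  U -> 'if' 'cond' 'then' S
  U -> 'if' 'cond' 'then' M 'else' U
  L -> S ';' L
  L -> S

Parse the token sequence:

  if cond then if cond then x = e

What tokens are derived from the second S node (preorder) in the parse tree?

[S [U if cond then [S [U if cond then [S [M x = e]]]]]]

if cond then x = e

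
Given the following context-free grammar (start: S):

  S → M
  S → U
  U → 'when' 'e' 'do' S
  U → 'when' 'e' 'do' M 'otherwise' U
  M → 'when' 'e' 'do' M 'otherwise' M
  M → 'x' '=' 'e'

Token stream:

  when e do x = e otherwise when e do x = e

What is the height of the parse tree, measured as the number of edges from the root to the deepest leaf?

5

[S [U when e do [M x = e] otherwise [U when e do [S [M x = e]]]]]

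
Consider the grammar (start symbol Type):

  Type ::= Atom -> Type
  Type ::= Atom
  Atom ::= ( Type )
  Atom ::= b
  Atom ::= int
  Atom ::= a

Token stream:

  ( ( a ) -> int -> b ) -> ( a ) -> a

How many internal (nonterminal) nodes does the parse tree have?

16

[Type [Atom ( [Type [Atom ( [Type [Atom a]] )] -> [Type [Atom int] -> [Type [Atom b]]]] )] -> [Type [Atom ( [Type [Atom a]] )] -> [Type [Atom a]]]]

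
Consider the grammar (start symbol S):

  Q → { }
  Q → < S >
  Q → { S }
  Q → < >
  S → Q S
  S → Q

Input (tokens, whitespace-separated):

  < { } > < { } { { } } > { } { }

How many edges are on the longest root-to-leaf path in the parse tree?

8

[S [Q < [S [Q { }]] >] [S [Q < [S [Q { }] [S [Q { [S [Q { }]] }]]] >] [S [Q { }] [S [Q { }]]]]]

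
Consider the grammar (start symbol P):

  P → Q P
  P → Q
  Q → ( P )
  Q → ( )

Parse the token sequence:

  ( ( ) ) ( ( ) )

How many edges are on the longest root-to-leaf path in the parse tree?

5

[P [Q ( [P [Q ( )]] )] [P [Q ( [P [Q ( )]] )]]]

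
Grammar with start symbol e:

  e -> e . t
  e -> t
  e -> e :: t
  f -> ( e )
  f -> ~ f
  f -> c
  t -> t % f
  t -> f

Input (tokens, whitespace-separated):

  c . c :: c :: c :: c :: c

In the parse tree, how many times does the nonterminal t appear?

[e [e [e [e [e [e [t [f c]]] . [t [f c]]] :: [t [f c]]] :: [t [f c]]] :: [t [f c]]] :: [t [f c]]]

6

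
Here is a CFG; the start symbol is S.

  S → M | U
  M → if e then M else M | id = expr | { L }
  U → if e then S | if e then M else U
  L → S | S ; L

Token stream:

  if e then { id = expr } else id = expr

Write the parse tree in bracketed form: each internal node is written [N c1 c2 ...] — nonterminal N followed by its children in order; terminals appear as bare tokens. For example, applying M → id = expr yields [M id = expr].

[S [M if e then [M { [L [S [M id = expr]]] }] else [M id = expr]]]

S
M
if e then M else M
if e then { L } else M
if e then { S } else M
if e then { M } else M
if e then { id = expr } else M
if e then { id = expr } else id = expr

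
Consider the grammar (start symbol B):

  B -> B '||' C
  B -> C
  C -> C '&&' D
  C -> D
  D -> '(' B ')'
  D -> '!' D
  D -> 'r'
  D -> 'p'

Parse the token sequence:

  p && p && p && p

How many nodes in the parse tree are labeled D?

4

[B [C [C [C [C [D p]] && [D p]] && [D p]] && [D p]]]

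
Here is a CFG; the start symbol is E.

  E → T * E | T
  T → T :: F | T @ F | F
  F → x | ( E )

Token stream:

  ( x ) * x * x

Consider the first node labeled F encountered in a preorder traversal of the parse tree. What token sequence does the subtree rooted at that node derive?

( x )

[E [T [F ( [E [T [F x]]] )]] * [E [T [F x]] * [E [T [F x]]]]]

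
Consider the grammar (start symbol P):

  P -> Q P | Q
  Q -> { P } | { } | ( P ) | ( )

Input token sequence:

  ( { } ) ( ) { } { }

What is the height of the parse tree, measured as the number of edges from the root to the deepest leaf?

5

[P [Q ( [P [Q { }]] )] [P [Q ( )] [P [Q { }] [P [Q { }]]]]]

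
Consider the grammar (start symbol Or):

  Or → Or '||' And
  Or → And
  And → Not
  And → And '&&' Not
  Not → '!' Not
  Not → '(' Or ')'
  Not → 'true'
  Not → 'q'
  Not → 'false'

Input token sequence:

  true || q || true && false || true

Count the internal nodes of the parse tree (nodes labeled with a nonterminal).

14

[Or [Or [Or [Or [And [Not true]]] || [And [Not q]]] || [And [And [Not true]] && [Not false]]] || [And [Not true]]]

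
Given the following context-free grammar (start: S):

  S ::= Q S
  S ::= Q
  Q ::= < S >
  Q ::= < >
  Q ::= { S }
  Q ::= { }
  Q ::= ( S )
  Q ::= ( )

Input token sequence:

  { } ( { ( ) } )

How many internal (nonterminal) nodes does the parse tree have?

[S [Q { }] [S [Q ( [S [Q { [S [Q ( )]] }]] )]]]

8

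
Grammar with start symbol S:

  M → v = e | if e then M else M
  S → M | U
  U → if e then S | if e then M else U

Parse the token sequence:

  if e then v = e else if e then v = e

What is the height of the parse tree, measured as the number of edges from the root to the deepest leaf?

5

[S [U if e then [M v = e] else [U if e then [S [M v = e]]]]]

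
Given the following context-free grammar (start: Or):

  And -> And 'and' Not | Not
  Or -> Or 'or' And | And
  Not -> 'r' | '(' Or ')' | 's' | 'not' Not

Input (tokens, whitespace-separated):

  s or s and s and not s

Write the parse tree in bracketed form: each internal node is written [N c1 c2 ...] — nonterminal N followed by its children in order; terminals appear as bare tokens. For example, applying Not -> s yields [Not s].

[Or [Or [And [Not s]]] or [And [And [And [Not s]] and [Not s]] and [Not not [Not s]]]]

Or
Or or And
And or And
Not or And
s or And
s or And and Not
s or And and Not and Not
s or Not and Not and Not
s or s and Not and Not
s or s and s and Not
s or s and s and not Not
s or s and s and not s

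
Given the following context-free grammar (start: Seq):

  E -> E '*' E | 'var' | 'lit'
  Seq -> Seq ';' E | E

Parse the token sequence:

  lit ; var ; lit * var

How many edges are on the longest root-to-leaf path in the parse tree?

[Seq [Seq [Seq [E lit]] ; [E var]] ; [E [E lit] * [E var]]]

4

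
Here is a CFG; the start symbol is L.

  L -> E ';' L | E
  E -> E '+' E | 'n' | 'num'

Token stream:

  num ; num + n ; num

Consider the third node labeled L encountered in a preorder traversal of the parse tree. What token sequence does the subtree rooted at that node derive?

[L [E num] ; [L [E [E num] + [E n]] ; [L [E num]]]]

num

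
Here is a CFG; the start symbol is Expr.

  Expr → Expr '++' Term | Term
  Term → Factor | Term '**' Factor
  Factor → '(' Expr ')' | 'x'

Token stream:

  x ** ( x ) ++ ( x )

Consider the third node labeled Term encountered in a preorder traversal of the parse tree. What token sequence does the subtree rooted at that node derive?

x

[Expr [Expr [Term [Term [Factor x]] ** [Factor ( [Expr [Term [Factor x]]] )]]] ++ [Term [Factor ( [Expr [Term [Factor x]]] )]]]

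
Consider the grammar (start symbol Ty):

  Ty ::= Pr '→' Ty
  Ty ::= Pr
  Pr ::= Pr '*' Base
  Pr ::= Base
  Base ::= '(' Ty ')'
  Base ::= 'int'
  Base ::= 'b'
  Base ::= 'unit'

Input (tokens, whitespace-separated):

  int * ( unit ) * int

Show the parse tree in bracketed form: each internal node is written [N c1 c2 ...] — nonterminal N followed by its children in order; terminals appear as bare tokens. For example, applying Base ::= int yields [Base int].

Ty
Pr
Pr * Base
Pr * Base * Base
Base * Base * Base
int * Base * Base
int * ( Ty ) * Base
int * ( Pr ) * Base
int * ( Base ) * Base
int * ( unit ) * Base
int * ( unit ) * int

[Ty [Pr [Pr [Pr [Base int]] * [Base ( [Ty [Pr [Base unit]]] )]] * [Base int]]]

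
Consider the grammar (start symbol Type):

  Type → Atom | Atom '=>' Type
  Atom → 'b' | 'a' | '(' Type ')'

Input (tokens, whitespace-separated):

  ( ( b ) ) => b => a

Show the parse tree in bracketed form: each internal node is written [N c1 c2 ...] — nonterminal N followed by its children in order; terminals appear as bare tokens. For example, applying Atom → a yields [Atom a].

[Type [Atom ( [Type [Atom ( [Type [Atom b]] )]] )] => [Type [Atom b] => [Type [Atom a]]]]

Type
Atom => Type
( Type ) => Type
( Atom ) => Type
( ( Type ) ) => Type
( ( Atom ) ) => Type
( ( b ) ) => Type
( ( b ) ) => Atom => Type
( ( b ) ) => b => Type
( ( b ) ) => b => Atom
( ( b ) ) => b => a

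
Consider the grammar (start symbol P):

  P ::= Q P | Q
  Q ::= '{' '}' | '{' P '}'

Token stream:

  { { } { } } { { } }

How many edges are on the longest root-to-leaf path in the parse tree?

5

[P [Q { [P [Q { }] [P [Q { }]]] }] [P [Q { [P [Q { }]] }]]]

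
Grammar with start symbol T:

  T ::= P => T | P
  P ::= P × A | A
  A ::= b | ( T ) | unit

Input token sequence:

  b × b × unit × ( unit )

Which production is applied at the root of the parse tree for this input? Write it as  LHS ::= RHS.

[T [P [P [P [P [A b]] × [A b]] × [A unit]] × [A ( [T [P [A unit]]] )]]]

T ::= P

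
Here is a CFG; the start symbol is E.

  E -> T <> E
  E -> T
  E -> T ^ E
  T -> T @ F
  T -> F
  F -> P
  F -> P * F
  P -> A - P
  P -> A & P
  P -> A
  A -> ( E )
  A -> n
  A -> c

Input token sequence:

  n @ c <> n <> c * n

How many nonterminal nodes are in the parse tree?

[E [T [T [F [P [A n]]]] @ [F [P [A c]]]] <> [E [T [F [P [A n]]]] <> [E [T [F [P [A c]] * [F [P [A n]]]]]]]]

22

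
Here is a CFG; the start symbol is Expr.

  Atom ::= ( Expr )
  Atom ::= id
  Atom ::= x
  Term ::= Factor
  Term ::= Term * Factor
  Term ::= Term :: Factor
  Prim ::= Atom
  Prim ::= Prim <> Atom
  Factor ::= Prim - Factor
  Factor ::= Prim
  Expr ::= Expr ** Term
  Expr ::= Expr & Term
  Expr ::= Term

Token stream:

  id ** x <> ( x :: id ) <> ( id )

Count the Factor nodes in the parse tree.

5

[Expr [Expr [Term [Factor [Prim [Atom id]]]]] ** [Term [Factor [Prim [Prim [Prim [Atom x]] <> [Atom ( [Expr [Term [Term [Factor [Prim [Atom x]]]] :: [Factor [Prim [Atom id]]]]] )]] <> [Atom ( [Expr [Term [Factor [Prim [Atom id]]]]] )]]]]]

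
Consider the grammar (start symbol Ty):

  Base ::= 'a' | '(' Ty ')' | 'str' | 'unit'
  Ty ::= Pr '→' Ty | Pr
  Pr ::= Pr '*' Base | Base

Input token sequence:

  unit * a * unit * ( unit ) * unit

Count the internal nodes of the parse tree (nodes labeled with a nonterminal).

[Ty [Pr [Pr [Pr [Pr [Pr [Base unit]] * [Base a]] * [Base unit]] * [Base ( [Ty [Pr [Base unit]]] )]] * [Base unit]]]

14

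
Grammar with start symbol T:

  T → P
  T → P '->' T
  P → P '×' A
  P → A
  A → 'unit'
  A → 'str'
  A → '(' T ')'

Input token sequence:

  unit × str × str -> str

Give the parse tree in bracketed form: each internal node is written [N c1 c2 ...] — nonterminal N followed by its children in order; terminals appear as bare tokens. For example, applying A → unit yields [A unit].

[T [P [P [P [A unit]] × [A str]] × [A str]] -> [T [P [A str]]]]

T
P -> T
P × A -> T
P × A × A -> T
A × A × A -> T
unit × A × A -> T
unit × str × A -> T
unit × str × str -> T
unit × str × str -> P
unit × str × str -> A
unit × str × str -> str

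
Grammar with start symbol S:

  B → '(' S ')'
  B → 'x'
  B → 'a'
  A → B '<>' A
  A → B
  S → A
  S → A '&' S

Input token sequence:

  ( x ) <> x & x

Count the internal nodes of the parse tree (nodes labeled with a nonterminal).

11

[S [A [B ( [S [A [B x]]] )] <> [A [B x]]] & [S [A [B x]]]]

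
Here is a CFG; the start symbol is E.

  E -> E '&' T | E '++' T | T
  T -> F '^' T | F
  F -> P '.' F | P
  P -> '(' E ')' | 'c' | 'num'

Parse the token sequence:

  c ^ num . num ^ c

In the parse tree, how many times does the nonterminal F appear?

[E [T [F [P c]] ^ [T [F [P num] . [F [P num]]] ^ [T [F [P c]]]]]]

4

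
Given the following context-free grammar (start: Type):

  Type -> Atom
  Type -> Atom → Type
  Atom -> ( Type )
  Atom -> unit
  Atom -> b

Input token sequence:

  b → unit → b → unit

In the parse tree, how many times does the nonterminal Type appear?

[Type [Atom b] → [Type [Atom unit] → [Type [Atom b] → [Type [Atom unit]]]]]

4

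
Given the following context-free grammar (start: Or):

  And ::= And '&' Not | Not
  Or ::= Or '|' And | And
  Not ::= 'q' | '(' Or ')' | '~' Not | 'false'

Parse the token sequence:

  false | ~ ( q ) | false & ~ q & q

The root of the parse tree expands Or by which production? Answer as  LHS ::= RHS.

[Or [Or [Or [And [Not false]]] | [And [Not ~ [Not ( [Or [And [Not q]]] )]]]] | [And [And [And [Not false]] & [Not ~ [Not q]]] & [Not q]]]

Or ::= Or '|' And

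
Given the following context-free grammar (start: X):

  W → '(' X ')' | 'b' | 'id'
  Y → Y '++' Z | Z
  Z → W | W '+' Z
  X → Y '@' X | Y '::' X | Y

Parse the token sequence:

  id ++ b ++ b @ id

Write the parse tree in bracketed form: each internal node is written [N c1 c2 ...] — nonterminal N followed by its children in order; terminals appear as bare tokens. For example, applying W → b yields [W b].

X
Y @ X
Y ++ Z @ X
Y ++ Z ++ Z @ X
Z ++ Z ++ Z @ X
W ++ Z ++ Z @ X
id ++ Z ++ Z @ X
id ++ W ++ Z @ X
id ++ b ++ Z @ X
id ++ b ++ W @ X
id ++ b ++ b @ X
id ++ b ++ b @ Y
id ++ b ++ b @ Z
id ++ b ++ b @ W
id ++ b ++ b @ id

[X [Y [Y [Y [Z [W id]]] ++ [Z [W b]]] ++ [Z [W b]]] @ [X [Y [Z [W id]]]]]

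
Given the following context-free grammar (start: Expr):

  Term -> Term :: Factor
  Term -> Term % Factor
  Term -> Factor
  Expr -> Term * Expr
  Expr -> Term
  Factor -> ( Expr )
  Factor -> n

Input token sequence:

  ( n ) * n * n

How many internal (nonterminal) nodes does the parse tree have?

[Expr [Term [Factor ( [Expr [Term [Factor n]]] )]] * [Expr [Term [Factor n]] * [Expr [Term [Factor n]]]]]

12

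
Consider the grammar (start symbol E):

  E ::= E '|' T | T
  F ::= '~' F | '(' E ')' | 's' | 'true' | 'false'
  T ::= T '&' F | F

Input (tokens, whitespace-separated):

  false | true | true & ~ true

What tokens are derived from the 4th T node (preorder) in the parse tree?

true

[E [E [E [T [F false]]] | [T [F true]]] | [T [T [F true]] & [F ~ [F true]]]]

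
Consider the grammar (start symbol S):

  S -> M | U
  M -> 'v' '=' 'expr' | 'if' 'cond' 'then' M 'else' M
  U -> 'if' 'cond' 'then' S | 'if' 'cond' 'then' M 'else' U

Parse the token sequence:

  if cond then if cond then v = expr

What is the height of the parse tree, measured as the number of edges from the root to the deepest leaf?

[S [U if cond then [S [U if cond then [S [M v = expr]]]]]]

6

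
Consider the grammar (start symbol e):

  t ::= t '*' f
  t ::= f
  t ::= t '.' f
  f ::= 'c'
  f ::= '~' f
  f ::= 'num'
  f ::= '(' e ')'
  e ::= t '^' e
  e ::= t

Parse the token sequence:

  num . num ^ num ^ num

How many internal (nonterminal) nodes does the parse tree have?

11

[e [t [t [f num]] . [f num]] ^ [e [t [f num]] ^ [e [t [f num]]]]]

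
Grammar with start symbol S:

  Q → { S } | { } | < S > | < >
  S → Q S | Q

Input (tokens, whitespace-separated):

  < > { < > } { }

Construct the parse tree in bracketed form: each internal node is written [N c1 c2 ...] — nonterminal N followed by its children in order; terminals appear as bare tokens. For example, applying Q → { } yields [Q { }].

S
Q S
< > S
< > Q S
< > { S } S
< > { Q } S
< > { < > } S
< > { < > } Q
< > { < > } { }

[S [Q < >] [S [Q { [S [Q < >]] }] [S [Q { }]]]]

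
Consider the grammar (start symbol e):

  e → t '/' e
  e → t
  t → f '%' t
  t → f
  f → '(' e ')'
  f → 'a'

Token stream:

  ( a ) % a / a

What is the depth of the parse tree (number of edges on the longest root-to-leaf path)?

6

[e [t [f ( [e [t [f a]]] )] % [t [f a]]] / [e [t [f a]]]]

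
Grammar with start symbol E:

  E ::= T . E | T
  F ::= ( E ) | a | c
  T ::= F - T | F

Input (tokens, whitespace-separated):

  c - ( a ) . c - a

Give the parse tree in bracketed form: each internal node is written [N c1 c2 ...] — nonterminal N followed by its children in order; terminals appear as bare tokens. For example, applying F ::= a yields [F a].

[E [T [F c] - [T [F ( [E [T [F a]]] )]]] . [E [T [F c] - [T [F a]]]]]

E
T . E
F - T . E
c - T . E
c - F . E
c - ( E ) . E
c - ( T ) . E
c - ( F ) . E
c - ( a ) . E
c - ( a ) . T
c - ( a ) . F - T
c - ( a ) . c - T
c - ( a ) . c - F
c - ( a ) . c - a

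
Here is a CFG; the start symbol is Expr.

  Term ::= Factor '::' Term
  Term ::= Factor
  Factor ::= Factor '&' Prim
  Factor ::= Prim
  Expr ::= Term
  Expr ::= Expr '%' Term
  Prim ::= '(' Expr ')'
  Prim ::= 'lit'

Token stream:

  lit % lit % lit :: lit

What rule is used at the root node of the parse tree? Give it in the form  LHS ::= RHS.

Expr ::= Expr '%' Term

[Expr [Expr [Expr [Term [Factor [Prim lit]]]] % [Term [Factor [Prim lit]]]] % [Term [Factor [Prim lit]] :: [Term [Factor [Prim lit]]]]]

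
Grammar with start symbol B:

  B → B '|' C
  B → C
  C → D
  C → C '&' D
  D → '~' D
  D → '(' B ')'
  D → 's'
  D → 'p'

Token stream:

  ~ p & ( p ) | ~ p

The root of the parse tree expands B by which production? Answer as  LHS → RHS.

[B [B [C [C [D ~ [D p]]] & [D ( [B [C [D p]]] )]]] | [C [D ~ [D p]]]]

B → B '|' C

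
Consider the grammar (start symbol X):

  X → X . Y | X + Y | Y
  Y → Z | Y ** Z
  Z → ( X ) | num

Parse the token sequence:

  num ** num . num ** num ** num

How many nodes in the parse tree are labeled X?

2

[X [X [Y [Y [Z num]] ** [Z num]]] . [Y [Y [Y [Z num]] ** [Z num]] ** [Z num]]]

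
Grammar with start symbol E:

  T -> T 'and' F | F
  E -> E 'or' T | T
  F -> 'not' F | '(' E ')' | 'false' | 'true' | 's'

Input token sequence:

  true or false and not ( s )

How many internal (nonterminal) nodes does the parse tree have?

[E [E [T [F true]]] or [T [T [F false]] and [F not [F ( [E [T [F s]]] )]]]]

12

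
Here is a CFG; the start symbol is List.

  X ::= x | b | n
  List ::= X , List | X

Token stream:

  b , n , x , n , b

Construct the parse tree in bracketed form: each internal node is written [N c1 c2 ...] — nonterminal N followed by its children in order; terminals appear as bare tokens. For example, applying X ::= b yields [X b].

[List [X b] , [List [X n] , [List [X x] , [List [X n] , [List [X b]]]]]]

List
X , List
b , List
b , X , List
b , n , List
b , n , X , List
b , n , x , List
b , n , x , X , List
b , n , x , n , List
b , n , x , n , X
b , n , x , n , b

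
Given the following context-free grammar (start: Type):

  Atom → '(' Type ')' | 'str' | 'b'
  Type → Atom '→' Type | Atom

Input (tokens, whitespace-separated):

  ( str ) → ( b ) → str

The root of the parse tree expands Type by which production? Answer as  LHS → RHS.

[Type [Atom ( [Type [Atom str]] )] → [Type [Atom ( [Type [Atom b]] )] → [Type [Atom str]]]]

Type → Atom '→' Type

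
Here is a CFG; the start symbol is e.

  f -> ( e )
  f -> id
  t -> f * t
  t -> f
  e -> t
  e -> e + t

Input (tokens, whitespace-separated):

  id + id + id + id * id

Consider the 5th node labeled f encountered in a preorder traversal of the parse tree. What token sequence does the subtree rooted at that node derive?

[e [e [e [e [t [f id]]] + [t [f id]]] + [t [f id]]] + [t [f id] * [t [f id]]]]

id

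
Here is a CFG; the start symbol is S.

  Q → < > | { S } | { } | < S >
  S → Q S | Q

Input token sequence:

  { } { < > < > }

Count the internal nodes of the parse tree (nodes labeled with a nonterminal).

8

[S [Q { }] [S [Q { [S [Q < >] [S [Q < >]]] }]]]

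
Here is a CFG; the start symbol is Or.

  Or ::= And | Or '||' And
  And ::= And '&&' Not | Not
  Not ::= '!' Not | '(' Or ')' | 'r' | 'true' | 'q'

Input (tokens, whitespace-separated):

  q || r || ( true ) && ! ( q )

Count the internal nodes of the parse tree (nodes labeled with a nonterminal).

[Or [Or [Or [And [Not q]]] || [And [Not r]]] || [And [And [Not ( [Or [And [Not true]]] )]] && [Not ! [Not ( [Or [And [Not q]]] )]]]]

18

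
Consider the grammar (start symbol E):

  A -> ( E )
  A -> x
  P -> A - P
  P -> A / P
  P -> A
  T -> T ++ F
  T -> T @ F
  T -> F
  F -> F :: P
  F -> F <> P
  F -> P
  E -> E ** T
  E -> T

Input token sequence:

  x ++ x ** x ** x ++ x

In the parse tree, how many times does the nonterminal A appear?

[E [E [E [T [T [F [P [A x]]]] ++ [F [P [A x]]]]] ** [T [F [P [A x]]]]] ** [T [T [F [P [A x]]]] ++ [F [P [A x]]]]]

5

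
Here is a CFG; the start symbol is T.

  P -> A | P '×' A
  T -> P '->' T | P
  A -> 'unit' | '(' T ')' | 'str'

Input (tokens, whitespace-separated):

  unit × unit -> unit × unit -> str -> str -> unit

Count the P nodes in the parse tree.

7

[T [P [P [A unit]] × [A unit]] -> [T [P [P [A unit]] × [A unit]] -> [T [P [A str]] -> [T [P [A str]] -> [T [P [A unit]]]]]]]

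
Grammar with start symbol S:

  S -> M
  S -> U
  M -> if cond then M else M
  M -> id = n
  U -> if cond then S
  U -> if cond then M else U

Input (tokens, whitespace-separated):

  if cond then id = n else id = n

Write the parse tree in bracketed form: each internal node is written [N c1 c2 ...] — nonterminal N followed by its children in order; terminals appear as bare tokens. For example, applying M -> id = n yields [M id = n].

S
M
if cond then M else M
if cond then id = n else M
if cond then id = n else id = n

[S [M if cond then [M id = n] else [M id = n]]]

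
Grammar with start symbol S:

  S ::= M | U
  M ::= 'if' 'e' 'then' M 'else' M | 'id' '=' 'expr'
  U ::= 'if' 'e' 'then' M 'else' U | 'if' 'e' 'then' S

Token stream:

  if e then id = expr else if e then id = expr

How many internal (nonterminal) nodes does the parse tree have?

6

[S [U if e then [M id = expr] else [U if e then [S [M id = expr]]]]]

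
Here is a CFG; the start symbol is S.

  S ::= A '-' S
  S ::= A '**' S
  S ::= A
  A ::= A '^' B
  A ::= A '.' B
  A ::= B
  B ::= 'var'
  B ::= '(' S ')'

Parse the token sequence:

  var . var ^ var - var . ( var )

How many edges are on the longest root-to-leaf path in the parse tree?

7

[S [A [A [A [B var]] . [B var]] ^ [B var]] - [S [A [A [B var]] . [B ( [S [A [B var]]] )]]]]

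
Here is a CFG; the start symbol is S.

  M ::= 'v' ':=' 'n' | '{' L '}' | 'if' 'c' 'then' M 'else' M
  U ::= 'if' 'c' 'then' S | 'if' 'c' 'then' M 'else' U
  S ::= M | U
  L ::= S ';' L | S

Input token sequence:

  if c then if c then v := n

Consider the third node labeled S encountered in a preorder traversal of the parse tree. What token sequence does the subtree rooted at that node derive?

[S [U if c then [S [U if c then [S [M v := n]]]]]]

v := n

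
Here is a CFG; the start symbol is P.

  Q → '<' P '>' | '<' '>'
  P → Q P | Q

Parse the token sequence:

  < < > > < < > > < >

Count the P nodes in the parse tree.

[P [Q < [P [Q < >]] >] [P [Q < [P [Q < >]] >] [P [Q < >]]]]

5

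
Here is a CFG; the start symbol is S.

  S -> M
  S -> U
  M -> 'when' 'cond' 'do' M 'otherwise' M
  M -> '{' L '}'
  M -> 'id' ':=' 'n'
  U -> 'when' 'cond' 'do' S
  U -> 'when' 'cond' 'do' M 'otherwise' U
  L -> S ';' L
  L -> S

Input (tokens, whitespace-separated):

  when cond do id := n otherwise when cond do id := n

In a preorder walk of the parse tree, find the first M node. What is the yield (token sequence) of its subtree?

[S [U when cond do [M id := n] otherwise [U when cond do [S [M id := n]]]]]

id := n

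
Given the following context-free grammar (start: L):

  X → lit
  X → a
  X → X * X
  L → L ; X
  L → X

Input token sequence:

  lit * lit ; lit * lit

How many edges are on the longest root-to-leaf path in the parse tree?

4

[L [L [X [X lit] * [X lit]]] ; [X [X lit] * [X lit]]]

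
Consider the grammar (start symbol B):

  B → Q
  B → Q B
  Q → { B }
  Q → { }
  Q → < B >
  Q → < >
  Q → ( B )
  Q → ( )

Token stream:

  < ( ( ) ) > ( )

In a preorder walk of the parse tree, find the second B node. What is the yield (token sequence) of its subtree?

[B [Q < [B [Q ( [B [Q ( )]] )]] >] [B [Q ( )]]]

( ( ) )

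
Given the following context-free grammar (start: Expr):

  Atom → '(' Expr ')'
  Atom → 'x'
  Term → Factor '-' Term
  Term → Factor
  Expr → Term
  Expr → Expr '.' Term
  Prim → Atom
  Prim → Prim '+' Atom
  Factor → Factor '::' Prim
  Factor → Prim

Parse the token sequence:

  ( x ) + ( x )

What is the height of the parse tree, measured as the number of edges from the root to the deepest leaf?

11

[Expr [Term [Factor [Prim [Prim [Atom ( [Expr [Term [Factor [Prim [Atom x]]]]] )]] + [Atom ( [Expr [Term [Factor [Prim [Atom x]]]]] )]]]]]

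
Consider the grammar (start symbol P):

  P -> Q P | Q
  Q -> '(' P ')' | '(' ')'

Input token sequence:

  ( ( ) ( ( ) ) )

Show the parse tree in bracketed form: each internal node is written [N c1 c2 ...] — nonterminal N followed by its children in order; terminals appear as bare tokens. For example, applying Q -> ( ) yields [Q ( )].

[P [Q ( [P [Q ( )] [P [Q ( [P [Q ( )]] )]]] )]]

P
Q
( P )
( Q P )
( ( ) P )
( ( ) Q )
( ( ) ( P ) )
( ( ) ( Q ) )
( ( ) ( ( ) ) )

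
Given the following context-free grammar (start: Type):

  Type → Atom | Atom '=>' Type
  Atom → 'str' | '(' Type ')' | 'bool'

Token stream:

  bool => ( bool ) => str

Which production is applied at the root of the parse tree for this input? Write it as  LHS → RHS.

Type → Atom '=>' Type

[Type [Atom bool] => [Type [Atom ( [Type [Atom bool]] )] => [Type [Atom str]]]]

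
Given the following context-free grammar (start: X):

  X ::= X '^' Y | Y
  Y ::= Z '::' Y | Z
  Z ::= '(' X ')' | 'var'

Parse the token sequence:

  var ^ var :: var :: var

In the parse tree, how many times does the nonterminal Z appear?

[X [X [Y [Z var]]] ^ [Y [Z var] :: [Y [Z var] :: [Y [Z var]]]]]

4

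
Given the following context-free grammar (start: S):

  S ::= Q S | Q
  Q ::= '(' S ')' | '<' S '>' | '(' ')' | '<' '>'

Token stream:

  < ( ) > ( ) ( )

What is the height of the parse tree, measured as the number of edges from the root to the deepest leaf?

[S [Q < [S [Q ( )]] >] [S [Q ( )] [S [Q ( )]]]]

4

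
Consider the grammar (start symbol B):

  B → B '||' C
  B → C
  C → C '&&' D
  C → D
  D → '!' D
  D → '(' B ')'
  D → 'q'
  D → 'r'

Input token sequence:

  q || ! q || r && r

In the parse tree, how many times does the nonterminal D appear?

[B [B [B [C [D q]]] || [C [D ! [D q]]]] || [C [C [D r]] && [D r]]]

5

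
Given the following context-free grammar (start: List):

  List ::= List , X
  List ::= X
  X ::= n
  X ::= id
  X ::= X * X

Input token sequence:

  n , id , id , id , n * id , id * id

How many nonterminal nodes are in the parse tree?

[List [List [List [List [List [List [X n]] , [X id]] , [X id]] , [X id]] , [X [X n] * [X id]]] , [X [X id] * [X id]]]

16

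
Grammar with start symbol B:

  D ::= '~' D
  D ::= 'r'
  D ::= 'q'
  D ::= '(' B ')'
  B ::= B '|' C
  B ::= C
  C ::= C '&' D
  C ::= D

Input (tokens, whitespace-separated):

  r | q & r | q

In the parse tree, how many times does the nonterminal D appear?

[B [B [B [C [D r]]] | [C [C [D q]] & [D r]]] | [C [D q]]]

4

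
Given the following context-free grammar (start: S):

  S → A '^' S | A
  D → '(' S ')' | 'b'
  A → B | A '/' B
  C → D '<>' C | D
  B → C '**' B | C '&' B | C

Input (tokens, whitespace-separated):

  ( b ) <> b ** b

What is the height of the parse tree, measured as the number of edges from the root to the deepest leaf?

[S [A [B [C [D ( [S [A [B [C [D b]]]]] )] <> [C [D b]]] ** [B [C [D b]]]]]]

10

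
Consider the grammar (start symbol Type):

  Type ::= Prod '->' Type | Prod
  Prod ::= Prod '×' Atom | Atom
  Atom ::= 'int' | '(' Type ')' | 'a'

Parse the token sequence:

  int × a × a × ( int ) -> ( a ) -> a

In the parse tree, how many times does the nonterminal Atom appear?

8

[Type [Prod [Prod [Prod [Prod [Atom int]] × [Atom a]] × [Atom a]] × [Atom ( [Type [Prod [Atom int]]] )]] -> [Type [Prod [Atom ( [Type [Prod [Atom a]]] )]] -> [Type [Prod [Atom a]]]]]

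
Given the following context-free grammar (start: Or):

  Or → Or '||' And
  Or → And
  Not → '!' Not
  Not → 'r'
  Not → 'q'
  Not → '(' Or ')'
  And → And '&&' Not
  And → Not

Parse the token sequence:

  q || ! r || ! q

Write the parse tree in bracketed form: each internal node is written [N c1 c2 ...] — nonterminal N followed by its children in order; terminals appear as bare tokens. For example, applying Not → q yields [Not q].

Or
Or || And
Or || And || And
And || And || And
Not || And || And
q || And || And
q || Not || And
q || ! Not || And
q || ! r || And
q || ! r || Not
q || ! r || ! Not
q || ! r || ! q

[Or [Or [Or [And [Not q]]] || [And [Not ! [Not r]]]] || [And [Not ! [Not q]]]]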